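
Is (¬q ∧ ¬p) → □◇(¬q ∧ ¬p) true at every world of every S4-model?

No, not valid

Tableau for the negation ¬((¬q ∧ ¬p) → □◇(¬q ∧ ¬p)):
1. ¬((¬q ∧ ¬p) → □◇(¬q ∧ ¬p)), w0
2. ¬q ∧ ¬p, w0   [¬→-rule on 1]
3. ¬□◇(¬q ∧ ¬p), w0   [¬→-rule on 1]
4. ¬q, w0   [∧-rule on 2]
5. ¬p, w0   [∧-rule on 2]
6. ¬◇(¬q ∧ ¬p), w1   [¬□-rule on 3: fresh world w1, w0Rw1]
7. ¬(¬q ∧ ¬p), w1   [¬◇-rule on 6 via w1Rw1]
8. p, w1   [¬∧-rule on 7 (branches; this branch)]
Accessibility: w0Rw0, w0Rw1, w1Rw1
The negation has an open branch (countermodel exists).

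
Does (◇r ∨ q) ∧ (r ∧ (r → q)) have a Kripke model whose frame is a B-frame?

1. (◇r ∨ q) ∧ (r ∧ (r → q)), 0
2. ◇r ∨ q, 0
3. r ∧ (r → q), 0
4. r, 0
5. r → q, 0
6. q, 0
Accessibility: 0R0

Yes, satisfiable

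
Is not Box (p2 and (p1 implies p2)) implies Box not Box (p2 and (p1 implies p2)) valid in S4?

Invalid (countermodel exists)

Tableau for the negation not (not Box (p2 and (p1 implies p2)) implies Box not Box (p2 and (p1 implies p2))):
1. not (not Box (p2 and (p1 implies p2)) implies Box not Box (p2 and (p1 implies p2))), u
2. not Box (p2 and (p1 implies p2)), u
3. not Box not Box (p2 and (p1 implies p2)), u
4. not (p2 and (p1 implies p2)), v
5. not (p1 implies p2), v
6. p1, v
7. not p2, v
8. Box (p2 and (p1 implies p2)), w
9. p2 and (p1 implies p2), w
10. p2, w
11. p1 implies p2, w
Accessibility: uRu, uRv, uRw, vRv, wRw
The negation has an open branch (countermodel exists).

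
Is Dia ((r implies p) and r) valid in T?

Tableau for the negation not Dia ((r implies p) and r):
1. not Dia ((r implies p) and r), w0
2. not ((r implies p) and r), w0   [neg-Dia-rule on 1 via w0Rw0]
3. not r, w0   [neg-and-rule on 2 (branches; this branch)]
Accessibility: w0Rw0
The negation has an open branch (countermodel exists).

Invalid (countermodel exists)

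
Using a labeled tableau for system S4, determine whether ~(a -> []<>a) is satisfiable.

1. ~(a -> []<>a), w0
2. a, w0   [~->-rule on 1]
3. ~[]<>a, w0   [~->-rule on 1]
4. ~<>a, w1   [~[]-rule on 3: fresh world w1, w0Rw1]
5. ~a, w1   [~<>-rule on 4 via w1Rw1]
Accessibility: w0Rw0, w0Rw1, w1Rw1

Satisfiable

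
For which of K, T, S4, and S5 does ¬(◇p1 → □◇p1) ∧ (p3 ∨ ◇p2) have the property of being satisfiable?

K, T, S4

S4-tableau for the formula:
1. ¬(◇p1 → □◇p1) ∧ (p3 ∨ ◇p2), w0
2. ¬(◇p1 → □◇p1), w0   [∧-rule on 1]
3. p3 ∨ ◇p2, w0   [∧-rule on 1]
4. ◇p1, w0   [¬→-rule on 2]
5. ¬□◇p1, w0   [¬→-rule on 2]
6. ◇p2, w0   [∨-rule on 3 (branches; this branch)]
7. p1, w1   [◇-rule on 4: fresh world w1, w0Rw1]
8. ¬◇p1, w2   [¬□-rule on 5: fresh world w2, w0Rw2]
9. ¬p1, w2   [¬◇-rule on 8 via w2Rw2]
10. p2, w3   [◇-rule on 6: fresh world w3, w0Rw3]
Accessibility: w0Rw0, w0Rw1, w0Rw2, w0Rw3, w1Rw1, w2Rw2, w3Rw3
Complete open branch: satisfiable in S4, hence also in K, T (this S4-model is also a K-model and a T-model).
S5-tableau for the formula:
1. ¬(◇p1 → □◇p1) ∧ (p3 ∨ ◇p2), w0
2. ¬(◇p1 → □◇p1), w0   [∧-rule on 1]
3. p3 ∨ ◇p2, w0   [∧-rule on 1]
4. ◇p1, w0   [¬→-rule on 2]
5. ¬□◇p1, w0   [¬→-rule on 2]
6. ◇p2, w0   [∨-rule on 3 (branches; this branch)]
7. p1, w1   [◇-rule on 4: fresh world w1, w0Rw1]
8. ¬◇p1, w2   [¬□-rule on 5: fresh world w2, w0Rw2]
9. ¬p1, w0   [¬◇-rule on 8 via w2Rw0]
10. ¬p1, w1   [¬◇-rule on 8 via w2Rw1]
Accessibility: w0Rw0, w0Rw1, w0Rw2, w1Rw0, w1Rw1, w1Rw2, w2Rw0, w2Rw1, w2Rw2
Branch closes: p1 and ¬p1 both at w1.
Every branch closes (one shown): unsatisfiable in S5.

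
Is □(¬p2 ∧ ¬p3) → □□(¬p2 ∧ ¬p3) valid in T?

Invalid (countermodel exists)

Tableau for the negation ¬(□(¬p2 ∧ ¬p3) → □□(¬p2 ∧ ¬p3)):
1. ¬(□(¬p2 ∧ ¬p3) → □□(¬p2 ∧ ¬p3)), 0
2. □(¬p2 ∧ ¬p3), 0
3. ¬□□(¬p2 ∧ ¬p3), 0
4. ¬p2 ∧ ¬p3, 0
5. ¬p2, 0
6. ¬p3, 0
7. ¬□(¬p2 ∧ ¬p3), 1
8. ¬p2 ∧ ¬p3, 1
9. ¬p2, 1
10. ¬p3, 1
11. ¬(¬p2 ∧ ¬p3), 2
12. p3, 2
Accessibility: 0R0, 0R1, 1R1, 1R2, 2R2
The negation has an open branch (countermodel exists).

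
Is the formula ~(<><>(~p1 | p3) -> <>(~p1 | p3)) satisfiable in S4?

1. ~(<><>(~p1 | p3) -> <>(~p1 | p3)), u
2. <><>(~p1 | p3), u
3. ~<>(~p1 | p3), u
4. ~(~p1 | p3), u
5. p1, u
6. ~p3, u
7. <>(~p1 | p3), v
8. ~(~p1 | p3), v
9. p1, v
10. ~p3, v
11. ~p1 | p3, w
12. ~(~p1 | p3), w
13. p1, w
14. ~p3, w
15. p3, w
Accessibility: uRu, uRv, uRw, vRv, vRw, wRw
Branch closes: p3 and ~p3 both at w.
All branches of the tableau close; one closing branch shown above.

Unsatisfiable (every branch closes)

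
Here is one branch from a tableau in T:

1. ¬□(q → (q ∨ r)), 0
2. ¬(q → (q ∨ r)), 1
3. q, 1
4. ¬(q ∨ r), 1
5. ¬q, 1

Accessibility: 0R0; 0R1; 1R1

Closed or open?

Both q and ¬q appear at 1.

Yes, closed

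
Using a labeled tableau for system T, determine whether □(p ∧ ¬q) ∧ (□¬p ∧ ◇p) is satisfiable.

Unsatisfiable

1. □(p ∧ ¬q) ∧ (□¬p ∧ ◇p), w0
2. □(p ∧ ¬q), w0   [∧-rule on 1]
3. □¬p ∧ ◇p, w0   [∧-rule on 1]
4. □¬p, w0   [∧-rule on 3]
5. ◇p, w0   [∧-rule on 3]
6. p ∧ ¬q, w0   [□-rule on 2 via w0Rw0]
7. p, w0   [∧-rule on 6]
8. ¬q, w0   [∧-rule on 6]
9. ¬p, w0   [□-rule on 4 via w0Rw0]
Accessibility: w0Rw0
Branch closes: p and ¬p both at w0.
(One branch shown.) All branches close.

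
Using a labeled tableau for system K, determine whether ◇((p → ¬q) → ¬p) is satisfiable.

1. ◇((p → ¬q) → ¬p), w0
2. (p → ¬q) → ¬p, w1
3. ¬p, w1
Accessibility: w0Rw1

Satisfiable (open branch found)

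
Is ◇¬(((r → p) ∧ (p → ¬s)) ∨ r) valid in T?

No, not valid

Tableau for the negation ¬◇¬(((r → p) ∧ (p → ¬s)) ∨ r):
1. ¬◇¬(((r → p) ∧ (p → ¬s)) ∨ r), 0
2. ((r → p) ∧ (p → ¬s)) ∨ r, 0
3. r, 0
Accessibility: 0R0
The negation has an open branch (countermodel exists).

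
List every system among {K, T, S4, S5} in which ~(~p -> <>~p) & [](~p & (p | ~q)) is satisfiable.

K

T-tableau for the formula:
1. ~(~p -> <>~p) & [](~p & (p | ~q)), u
2. ~(~p -> <>~p), u
3. [](~p & (p | ~q)), u
4. ~p, u
5. ~<>~p, u
6. ~p & (p | ~q), u
7. p | ~q, u
8. p, u
Accessibility: uRu
Branch closes: p and ~p both at u.
Every branch closes (one shown): unsatisfiable in T, hence also in S4, S5 (every S4/S5-frame is a T-frame).
K-tableau for the formula:
1. ~(~p -> <>~p) & [](~p & (p | ~q)), u
2. ~(~p -> <>~p), u
3. [](~p & (p | ~q)), u
4. ~p, u
5. ~<>~p, u
Complete open branch: satisfiable in K.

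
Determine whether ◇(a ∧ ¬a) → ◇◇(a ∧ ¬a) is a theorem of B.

Valid in B

Tableau for the negation ¬(◇(a ∧ ¬a) → ◇◇(a ∧ ¬a)):
1. ¬(◇(a ∧ ¬a) → ◇◇(a ∧ ¬a)), w0
2. ◇(a ∧ ¬a), w0
3. ¬◇◇(a ∧ ¬a), w0
4. ¬◇(a ∧ ¬a), w0
5. ¬(a ∧ ¬a), w0
6. a, w0
7. a ∧ ¬a, w1
8. a, w1
9. ¬a, w1
Accessibility: w0Rw0, w0Rw1, w1Rw0, w1Rw1
Branch closes: a and ¬a both at w1.
Every branch of the negation's tableau closes; the branch above is one of them.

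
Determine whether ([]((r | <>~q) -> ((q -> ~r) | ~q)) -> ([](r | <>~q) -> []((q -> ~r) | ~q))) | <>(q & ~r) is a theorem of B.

Yes, valid

Tableau for the negation ~(([]((r | <>~q) -> ((q -> ~r) | ~q)) -> ([](r | <>~q) -> []((q -> ~r) | ~q))) | <>(q & ~r)):
1. ~(([]((r | <>~q) -> ((q -> ~r) | ~q)) -> ([](r | <>~q) -> []((q -> ~r) | ~q))) | <>(q & ~r)), u
2. ~([]((r | <>~q) -> ((q -> ~r) | ~q)) -> ([](r | <>~q) -> []((q -> ~r) | ~q))), u
3. ~<>(q & ~r), u
4. []((r | <>~q) -> ((q -> ~r) | ~q)), u
5. ~([](r | <>~q) -> []((q -> ~r) | ~q)), u
6. [](r | <>~q), u
7. ~[]((q -> ~r) | ~q), u
8. ~(q & ~r), u
9. (r | <>~q) -> ((q -> ~r) | ~q), u
10. r | <>~q, u
11. r, u
12. (q -> ~r) | ~q, u
13. <>~q, u
14. q -> ~r, u
15. ~q, u
16. ~((q -> ~r) | ~q), v
17. ~(q -> ~r), v
18. q, v
19. r, v
20. ~(q & ~r), v
21. (r | <>~q) -> ((q -> ~r) | ~q), v
22. r | <>~q, v
23. (q -> ~r) | ~q, v
24. <>~q, v
25. q -> ~r, v
26. ~r, v
Accessibility: uRu, uRv, vRu, vRv
Branch closes: r and ~r both at v.
Every branch of the negation's tableau closes; the branch above is one of them.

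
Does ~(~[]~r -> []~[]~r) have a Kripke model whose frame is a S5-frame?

1. ~(~[]~r -> []~[]~r), 0
2. ~[]~r, 0
3. ~[]~[]~r, 0
4. r, 1
5. []~r, 2
6. ~r, 0
7. ~r, 1
Accessibility: 0R0, 0R1, 0R2, 1R0, 1R1, 1R2, 2R0, 2R1, 2R2
Branch closes: r and ~r both at 1.
All branches of the tableau close; one closing branch shown above.

No, unsatisfiable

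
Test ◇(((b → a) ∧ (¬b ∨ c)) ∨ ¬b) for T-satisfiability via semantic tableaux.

1. ◇(((b → a) ∧ (¬b ∨ c)) ∨ ¬b), u
2. ((b → a) ∧ (¬b ∨ c)) ∨ ¬b, v
3. ¬b, v
Accessibility: uRu, uRv, vRv

Satisfiable (open branch found)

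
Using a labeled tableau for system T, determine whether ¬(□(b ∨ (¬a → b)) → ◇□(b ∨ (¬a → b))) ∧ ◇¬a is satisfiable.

Unsatisfiable (every branch closes)

1. ¬(□(b ∨ (¬a → b)) → ◇□(b ∨ (¬a → b))) ∧ ◇¬a, u
2. ¬(□(b ∨ (¬a → b)) → ◇□(b ∨ (¬a → b))), u   [∧-rule on 1]
3. ◇¬a, u   [∧-rule on 1]
4. □(b ∨ (¬a → b)), u   [¬→-rule on 2]
5. ¬◇□(b ∨ (¬a → b)), u   [¬→-rule on 2]
6. b ∨ (¬a → b), u   [□-rule on 4 via uRu]
7. ¬□(b ∨ (¬a → b)), u   [¬◇-rule on 5 via uRu]
8. ¬a → b, u   [∨-rule on 6 (branches; this branch)]
9. b, u   [→-rule on 8 (branches; this branch)]
10. ¬a, v   [◇-rule on 3: fresh world v, uRv]
11. b ∨ (¬a → b), v   [□-rule on 4 via uRv]
12. ¬□(b ∨ (¬a → b)), v   [¬◇-rule on 5 via uRv]
13. ¬a → b, v   [∨-rule on 11 (branches; this branch)]
14. b, v   [→-rule on 13 (branches; this branch)]
15. ¬(b ∨ (¬a → b)), w   [¬□-rule on 7: fresh world w, uRw]
16. ¬b, w   [¬∨-rule on 15]
17. ¬(¬a → b), w   [¬∨-rule on 15]
18. ¬a, w   [¬→-rule on 17]
19. b ∨ (¬a → b), w   [□-rule on 4 via uRw]
20. ¬□(b ∨ (¬a → b)), w   [¬◇-rule on 5 via uRw]
21. ¬a → b, w   [∨-rule on 19 (branches; this branch)]
22. b, w   [→-rule on 21 (branches; this branch)]
Accessibility: uRu, uRv, uRw, vRv, wRw
Branch closes: b and ¬b both at w.
(One branch shown.) All branches close.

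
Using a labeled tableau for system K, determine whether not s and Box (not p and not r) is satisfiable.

1. not s and Box (not p and not r), w0
2. not s, w0
3. Box (not p and not r), w0

Yes, satisfiable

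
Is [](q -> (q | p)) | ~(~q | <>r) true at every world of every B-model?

Valid in B

Tableau for the negation ~([](q -> (q | p)) | ~(~q | <>r)):
1. ~([](q -> (q | p)) | ~(~q | <>r)), u
2. ~[](q -> (q | p)), u
3. ~q | <>r, u
4. <>r, u
5. ~(q -> (q | p)), v
6. q, v
7. ~(q | p), v
8. ~q, v
9. ~p, v
Accessibility: uRu, uRv, vRu, vRv
Branch closes: q and ~q both at v.
Every branch of the negation's tableau closes; the branch above is one of them.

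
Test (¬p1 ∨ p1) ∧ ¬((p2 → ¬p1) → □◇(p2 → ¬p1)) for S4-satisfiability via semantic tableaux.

Satisfiable

1. (¬p1 ∨ p1) ∧ ¬((p2 → ¬p1) → □◇(p2 → ¬p1)), 0
2. ¬p1 ∨ p1, 0
3. ¬((p2 → ¬p1) → □◇(p2 → ¬p1)), 0
4. p2 → ¬p1, 0
5. ¬□◇(p2 → ¬p1), 0
6. p1, 0
7. ¬p2, 0
8. ¬◇(p2 → ¬p1), 1
9. ¬(p2 → ¬p1), 1
10. p2, 1
11. p1, 1
Accessibility: 0R0, 0R1, 1R1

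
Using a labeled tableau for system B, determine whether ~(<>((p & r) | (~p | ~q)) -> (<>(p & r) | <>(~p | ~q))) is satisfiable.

1. ~(<>((p & r) | (~p | ~q)) -> (<>(p & r) | <>(~p | ~q))), w0
2. <>((p & r) | (~p | ~q)), w0
3. ~(<>(p & r) | <>(~p | ~q)), w0
4. ~<>(p & r), w0
5. ~<>(~p | ~q), w0
6. ~(p & r), w0
7. ~(~p | ~q), w0
8. p, w0
9. q, w0
10. ~r, w0
11. (p & r) | (~p | ~q), w1
12. ~(p & r), w1
13. ~(~p | ~q), w1
14. p, w1
15. q, w1
16. ~p | ~q, w1
17. ~r, w1
18. ~q, w1
Accessibility: w0Rw0, w0Rw1, w1Rw0, w1Rw1
Branch closes: q and ~q both at w1.
Every branch closes; the branch above is one of them.

Unsatisfiable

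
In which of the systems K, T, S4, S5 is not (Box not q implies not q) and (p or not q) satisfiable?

T-tableau for the formula:
1. not (Box not q implies not q) and (p or not q), w0
2. not (Box not q implies not q), w0
3. p or not q, w0
4. Box not q, w0
5. q, w0
6. not q, w0
Accessibility: w0Rw0
Branch closes: q and not q both at w0.
Every branch closes (one shown): unsatisfiable in T, hence also in S4, S5 (every S4/S5-frame is a T-frame).
K-tableau for the formula:
1. not (Box not q implies not q) and (p or not q), w0
2. not (Box not q implies not q), w0
3. p or not q, w0
4. Box not q, w0
5. q, w0
6. p, w0
Complete open branch: satisfiable in K.

K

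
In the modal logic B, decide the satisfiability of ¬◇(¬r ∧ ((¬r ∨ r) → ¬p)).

Yes, satisfiable

1. ¬◇(¬r ∧ ((¬r ∨ r) → ¬p)), 0
2. ¬(¬r ∧ ((¬r ∨ r) → ¬p)), 0   [¬◇-rule on 1 via 0R0]
3. ¬((¬r ∨ r) → ¬p), 0   [¬∧-rule on 2 (branches; this branch)]
4. ¬r ∨ r, 0   [¬→-rule on 3]
5. p, 0   [¬→-rule on 3]
6. r, 0   [∨-rule on 4 (branches; this branch)]
Accessibility: 0R0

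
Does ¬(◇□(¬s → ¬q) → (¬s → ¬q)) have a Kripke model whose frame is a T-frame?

Yes, satisfiable

1. ¬(◇□(¬s → ¬q) → (¬s → ¬q)), 0
2. ◇□(¬s → ¬q), 0   [¬→-rule on 1]
3. ¬(¬s → ¬q), 0   [¬→-rule on 1]
4. ¬s, 0   [¬→-rule on 3]
5. q, 0   [¬→-rule on 3]
6. □(¬s → ¬q), 1   [◇-rule on 2: fresh world 1, 0R1]
7. ¬s → ¬q, 1   [□-rule on 6 via 1R1]
8. ¬q, 1   [→-rule on 7 (branches; this branch)]
Accessibility: 0R0, 0R1, 1R1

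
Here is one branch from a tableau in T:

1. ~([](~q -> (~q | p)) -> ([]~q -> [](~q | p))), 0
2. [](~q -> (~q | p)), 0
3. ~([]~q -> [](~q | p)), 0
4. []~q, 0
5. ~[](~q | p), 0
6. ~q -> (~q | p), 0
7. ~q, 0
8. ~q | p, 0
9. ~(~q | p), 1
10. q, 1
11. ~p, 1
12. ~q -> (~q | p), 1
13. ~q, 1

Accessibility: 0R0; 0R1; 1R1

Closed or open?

Both q and ~q appear at 1.

Closed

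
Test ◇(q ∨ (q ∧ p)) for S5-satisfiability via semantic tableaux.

1. ◇(q ∨ (q ∧ p)), u
2. q ∨ (q ∧ p), v
3. q ∧ p, v
4. q, v
5. p, v
Accessibility: uRu, uRv, vRu, vRv

Satisfiable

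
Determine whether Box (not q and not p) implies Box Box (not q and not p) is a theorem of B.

Tableau for the negation not (Box (not q and not p) implies Box Box (not q and not p)):
1. not (Box (not q and not p) implies Box Box (not q and not p)), w0
2. Box (not q and not p), w0
3. not Box Box (not q and not p), w0
4. not q and not p, w0
5. not q, w0
6. not p, w0
7. not Box (not q and not p), w1
8. not q and not p, w1
9. not q, w1
10. not p, w1
11. not (not q and not p), w2
12. p, w2
Accessibility: w0Rw0, w0Rw1, w1Rw0, w1Rw1, w1Rw2, w2Rw1, w2Rw2
The negation has an open branch (countermodel exists).

No, not valid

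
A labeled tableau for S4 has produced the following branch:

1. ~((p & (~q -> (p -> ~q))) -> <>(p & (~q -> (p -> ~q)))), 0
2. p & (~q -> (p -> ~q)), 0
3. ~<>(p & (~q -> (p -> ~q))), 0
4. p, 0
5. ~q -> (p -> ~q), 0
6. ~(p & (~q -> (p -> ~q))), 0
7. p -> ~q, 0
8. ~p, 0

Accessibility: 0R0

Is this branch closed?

Yes, closed

Both p and ~p appear at 0.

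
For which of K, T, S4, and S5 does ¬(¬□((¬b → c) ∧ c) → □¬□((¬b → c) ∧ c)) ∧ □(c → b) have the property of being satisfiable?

S4-tableau for the formula:
1. ¬(¬□((¬b → c) ∧ c) → □¬□((¬b → c) ∧ c)) ∧ □(c → b), 0
2. ¬(¬□((¬b → c) ∧ c) → □¬□((¬b → c) ∧ c)), 0
3. □(c → b), 0
4. ¬□((¬b → c) ∧ c), 0
5. ¬□¬□((¬b → c) ∧ c), 0
6. c → b, 0
7. b, 0
8. ¬((¬b → c) ∧ c), 1
9. c → b, 1
10. ¬c, 1
11. b, 1
12. □((¬b → c) ∧ c), 2
13. c → b, 2
14. (¬b → c) ∧ c, 2
15. ¬b → c, 2
16. c, 2
17. b, 2
Accessibility: 0R0, 0R1, 0R2, 1R1, 2R2
Complete open branch: satisfiable in S4, hence also in K, T (this S4-model is also a K-model and a T-model).
S5-tableau for the formula:
1. ¬(¬□((¬b → c) ∧ c) → □¬□((¬b → c) ∧ c)) ∧ □(c → b), 0
2. ¬(¬□((¬b → c) ∧ c) → □¬□((¬b → c) ∧ c)), 0
3. □(c → b), 0
4. ¬□((¬b → c) ∧ c), 0
5. ¬□¬□((¬b → c) ∧ c), 0
6. c → b, 0
7. b, 0
8. ¬((¬b → c) ∧ c), 1
9. c → b, 1
10. ¬(¬b → c), 1
11. ¬b, 1
12. ¬c, 1
13. □((¬b → c) ∧ c), 2
14. c → b, 2
15. (¬b → c) ∧ c, 0
16. ¬b → c, 0
17. c, 0
18. (¬b → c) ∧ c, 1
19. ¬b → c, 1
20. c, 1
Accessibility: 0R0, 0R1, 0R2, 1R0, 1R1, 1R2, 2R0, 2R1, 2R2
Branch closes: c and ¬c both at 1.
Every branch closes (one shown): unsatisfiable in S5.

K, T, S4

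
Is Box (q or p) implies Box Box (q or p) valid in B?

Invalid (countermodel exists)

Tableau for the negation not (Box (q or p) implies Box Box (q or p)):
1. not (Box (q or p) implies Box Box (q or p)), w0
2. Box (q or p), w0
3. not Box Box (q or p), w0
4. q or p, w0
5. p, w0
6. not Box (q or p), w1
7. q or p, w1
8. p, w1
9. not (q or p), w2
10. not q, w2
11. not p, w2
Accessibility: w0Rw0, w0Rw1, w1Rw0, w1Rw1, w1Rw2, w2Rw1, w2Rw2
The negation has an open branch (countermodel exists).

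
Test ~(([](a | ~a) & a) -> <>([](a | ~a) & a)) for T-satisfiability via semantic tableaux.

1. ~(([](a | ~a) & a) -> <>([](a | ~a) & a)), 0
2. [](a | ~a) & a, 0   [~->-rule on 1]
3. ~<>([](a | ~a) & a), 0   [~->-rule on 1]
4. [](a | ~a), 0   [&-rule on 2]
5. a, 0   [&-rule on 2]
6. ~([](a | ~a) & a), 0   [~<>-rule on 3 via 0R0]
7. a | ~a, 0   [[]-rule on 4 via 0R0]
8. ~[](a | ~a), 0   [~&-rule on 6 (branches; this branch)]
9. ~(a | ~a), 1   [~[]-rule on 8: fresh world 1, 0R1]
10. ~a, 1   [~|-rule on 9]
11. a, 1   [~|-rule on 9]
Accessibility: 0R0, 0R1, 1R1
Branch closes: a and ~a both at 1.
Every branch closes; the branch above is one of them.

Unsatisfiable (every branch closes)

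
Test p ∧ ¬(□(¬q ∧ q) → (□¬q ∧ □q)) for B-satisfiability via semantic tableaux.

Unsatisfiable

1. p ∧ ¬(□(¬q ∧ q) → (□¬q ∧ □q)), u
2. p, u
3. ¬(□(¬q ∧ q) → (□¬q ∧ □q)), u
4. □(¬q ∧ q), u
5. ¬(□¬q ∧ □q), u
6. ¬q ∧ q, u
7. ¬q, u
8. q, u
Accessibility: uRu
Branch closes: q and ¬q both at u.
(One branch shown.) All branches close.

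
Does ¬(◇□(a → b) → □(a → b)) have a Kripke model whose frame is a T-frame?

1. ¬(◇□(a → b) → □(a → b)), u
2. ◇□(a → b), u   [¬→-rule on 1]
3. ¬□(a → b), u   [¬→-rule on 1]
4. □(a → b), v   [◇-rule on 2: fresh world v, uRv]
5. a → b, v   [□-rule on 4 via vRv]
6. b, v   [→-rule on 5 (branches; this branch)]
7. ¬(a → b), w   [¬□-rule on 3: fresh world w, uRw]
8. a, w   [¬→-rule on 7]
9. ¬b, w   [¬→-rule on 7]
Accessibility: uRu, uRv, uRw, vRv, wRw

Satisfiable (open branch found)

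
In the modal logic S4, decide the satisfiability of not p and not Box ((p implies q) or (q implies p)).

1. not p and not Box ((p implies q) or (q implies p)), u
2. not p, u
3. not Box ((p implies q) or (q implies p)), u
4. not ((p implies q) or (q implies p)), v
5. not (p implies q), v
6. not (q implies p), v
7. p, v
8. not q, v
9. q, v
10. not p, v
Accessibility: uRu, uRv, vRv
Branch closes: q and not q both at v.
(One branch shown.) All branches close.

Unsatisfiable (every branch closes)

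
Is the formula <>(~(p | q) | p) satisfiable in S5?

1. <>(~(p | q) | p), u
2. ~(p | q) | p, v   [<>-rule on 1: fresh world v, uRv]
3. p, v   [|-rule on 2 (branches; this branch)]
Accessibility: uRu, uRv, vRu, vRv

Yes, satisfiable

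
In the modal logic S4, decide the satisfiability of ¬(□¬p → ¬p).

1. ¬(□¬p → ¬p), u
2. □¬p, u
3. p, u
4. ¬p, u
Accessibility: uRu
Branch closes: p and ¬p both at u.
(One branch shown.) All branches close.

Unsatisfiable (every branch closes)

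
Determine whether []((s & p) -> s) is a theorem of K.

Valid

Tableau for the negation ~[]((s & p) -> s):
1. ~[]((s & p) -> s), w0
2. ~((s & p) -> s), w1   [~[]-rule on 1: fresh world w1, w0Rw1]
3. s & p, w1   [~->-rule on 2]
4. ~s, w1   [~->-rule on 2]
5. s, w1   [&-rule on 3]
6. p, w1   [&-rule on 3]
Accessibility: w0Rw1
Branch closes: s and ~s both at w1.
Every branch of the negation's tableau closes; the branch above is one of them.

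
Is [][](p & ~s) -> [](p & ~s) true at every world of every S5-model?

Valid

Tableau for the negation ~([][](p & ~s) -> [](p & ~s)):
1. ~([][](p & ~s) -> [](p & ~s)), 0
2. [][](p & ~s), 0
3. ~[](p & ~s), 0
4. [](p & ~s), 0
5. p & ~s, 0
6. p, 0
7. ~s, 0
8. ~(p & ~s), 1
9. [](p & ~s), 1
10. p & ~s, 1
11. p, 1
12. ~s, 1
13. s, 1
Accessibility: 0R0, 0R1, 1R0, 1R1
Branch closes: s and ~s both at 1.
All branches of the negation close; one closing branch shown above.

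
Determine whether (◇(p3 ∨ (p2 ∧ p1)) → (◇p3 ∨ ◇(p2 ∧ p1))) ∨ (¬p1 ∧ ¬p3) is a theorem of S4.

Tableau for the negation ¬((◇(p3 ∨ (p2 ∧ p1)) → (◇p3 ∨ ◇(p2 ∧ p1))) ∨ (¬p1 ∧ ¬p3)):
1. ¬((◇(p3 ∨ (p2 ∧ p1)) → (◇p3 ∨ ◇(p2 ∧ p1))) ∨ (¬p1 ∧ ¬p3)), u
2. ¬(◇(p3 ∨ (p2 ∧ p1)) → (◇p3 ∨ ◇(p2 ∧ p1))), u
3. ¬(¬p1 ∧ ¬p3), u
4. ◇(p3 ∨ (p2 ∧ p1)), u
5. ¬(◇p3 ∨ ◇(p2 ∧ p1)), u
6. ¬◇p3, u
7. ¬◇(p2 ∧ p1), u
8. ¬p3, u
9. ¬(p2 ∧ p1), u
10. p1, u
11. ¬p2, u
12. p3 ∨ (p2 ∧ p1), v
13. ¬p3, v
14. ¬(p2 ∧ p1), v
15. p2 ∧ p1, v
16. p2, v
17. p1, v
18. ¬p1, v
Accessibility: uRu, uRv, vRv
Branch closes: p1 and ¬p1 both at v.
Every branch of the negation's tableau closes; the branch above is one of them.

Valid in S4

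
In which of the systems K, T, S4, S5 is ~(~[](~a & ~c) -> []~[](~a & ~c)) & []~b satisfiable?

S4-tableau for the formula:
1. ~(~[](~a & ~c) -> []~[](~a & ~c)) & []~b, 0
2. ~(~[](~a & ~c) -> []~[](~a & ~c)), 0   [&-rule on 1]
3. []~b, 0   [&-rule on 1]
4. ~[](~a & ~c), 0   [~->-rule on 2]
5. ~[]~[](~a & ~c), 0   [~->-rule on 2]
6. ~b, 0   [[]-rule on 3 via 0R0]
7. ~(~a & ~c), 1   [~[]-rule on 4: fresh world 1, 0R1]
8. ~b, 1   [[]-rule on 3 via 0R1]
9. c, 1   [~&-rule on 7 (branches; this branch)]
10. [](~a & ~c), 2   [~[]-rule on 5: fresh world 2, 0R2]
11. ~b, 2   [[]-rule on 3 via 0R2]
12. ~a & ~c, 2   [[]-rule on 10 via 2R2]
13. ~a, 2   [&-rule on 12]
14. ~c, 2   [&-rule on 12]
Accessibility: 0R0, 0R1, 0R2, 1R1, 2R2
Complete open branch: satisfiable in S4, hence also in K, T (this S4-model is also a K-model and a T-model).
S5-tableau for the formula:
1. ~(~[](~a & ~c) -> []~[](~a & ~c)) & []~b, 0
2. ~(~[](~a & ~c) -> []~[](~a & ~c)), 0   [&-rule on 1]
3. []~b, 0   [&-rule on 1]
4. ~[](~a & ~c), 0   [~->-rule on 2]
5. ~[]~[](~a & ~c), 0   [~->-rule on 2]
6. ~b, 0   [[]-rule on 3 via 0R0]
7. ~(~a & ~c), 1   [~[]-rule on 4: fresh world 1, 0R1]
8. ~b, 1   [[]-rule on 3 via 0R1]
9. c, 1   [~&-rule on 7 (branches; this branch)]
10. [](~a & ~c), 2   [~[]-rule on 5: fresh world 2, 0R2]
11. ~b, 2   [[]-rule on 3 via 0R2]
12. ~a & ~c, 0   [[]-rule on 10 via 2R0]
13. ~a, 0   [&-rule on 12]
14. ~c, 0   [&-rule on 12]
15. ~a & ~c, 1   [[]-rule on 10 via 2R1]
16. ~a, 1   [&-rule on 15]
17. ~c, 1   [&-rule on 15]
Accessibility: 0R0, 0R1, 0R2, 1R0, 1R1, 1R2, 2R0, 2R1, 2R2
Branch closes: c and ~c both at 1.
Every branch closes (one shown): unsatisfiable in S5.

K, T, S4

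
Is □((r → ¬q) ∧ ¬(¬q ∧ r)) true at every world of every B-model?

Tableau for the negation ¬□((r → ¬q) ∧ ¬(¬q ∧ r)):
1. ¬□((r → ¬q) ∧ ¬(¬q ∧ r)), u
2. ¬((r → ¬q) ∧ ¬(¬q ∧ r)), v   [¬□-rule on 1: fresh world v, uRv]
3. ¬q ∧ r, v   [¬∧-rule on 2 (branches; this branch)]
4. ¬q, v   [∧-rule on 3]
5. r, v   [∧-rule on 3]
Accessibility: uRu, uRv, vRu, vRv
The negation has an open branch (countermodel exists).

No, not valid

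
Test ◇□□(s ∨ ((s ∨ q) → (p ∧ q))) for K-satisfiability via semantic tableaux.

Satisfiable (open branch found)

1. ◇□□(s ∨ ((s ∨ q) → (p ∧ q))), u
2. □□(s ∨ ((s ∨ q) → (p ∧ q))), v
Accessibility: uRv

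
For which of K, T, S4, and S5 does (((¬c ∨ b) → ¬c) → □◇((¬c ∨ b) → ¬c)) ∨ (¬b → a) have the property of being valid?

S5

S5-tableau for the negation ¬((((¬c ∨ b) → ¬c) → □◇((¬c ∨ b) → ¬c)) ∨ (¬b → a)):
1. ¬((((¬c ∨ b) → ¬c) → □◇((¬c ∨ b) → ¬c)) ∨ (¬b → a)), u
2. ¬(((¬c ∨ b) → ¬c) → □◇((¬c ∨ b) → ¬c)), u
3. ¬(¬b → a), u
4. (¬c ∨ b) → ¬c, u
5. ¬□◇((¬c ∨ b) → ¬c), u
6. ¬b, u
7. ¬a, u
8. ¬(¬c ∨ b), u
9. c, u
10. ¬◇((¬c ∨ b) → ¬c), v
11. ¬((¬c ∨ b) → ¬c), u
12. ¬c ∨ b, u
13. ¬((¬c ∨ b) → ¬c), v
14. ¬c ∨ b, v
15. c, v
16. b, u
Accessibility: uRu, uRv, vRu, vRv
Branch closes: b and ¬b both at u.
Every branch closes (one shown): valid in S5.
S4-tableau for the negation ¬((((¬c ∨ b) → ¬c) → □◇((¬c ∨ b) → ¬c)) ∨ (¬b → a)):
1. ¬((((¬c ∨ b) → ¬c) → □◇((¬c ∨ b) → ¬c)) ∨ (¬b → a)), u
2. ¬(((¬c ∨ b) → ¬c) → □◇((¬c ∨ b) → ¬c)), u
3. ¬(¬b → a), u
4. (¬c ∨ b) → ¬c, u
5. ¬□◇((¬c ∨ b) → ¬c), u
6. ¬b, u
7. ¬a, u
8. ¬c, u
9. ¬◇((¬c ∨ b) → ¬c), v
10. ¬((¬c ∨ b) → ¬c), v
11. ¬c ∨ b, v
12. c, v
13. b, v
Accessibility: uRu, uRv, vRv
Complete open branch: countermodel on an S4-frame, so not valid in S4, nor in K, T (the same frame is also a K-frame and a T-frame).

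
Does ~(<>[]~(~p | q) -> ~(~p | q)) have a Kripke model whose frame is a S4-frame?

1. ~(<>[]~(~p | q) -> ~(~p | q)), w0
2. <>[]~(~p | q), w0
3. ~p | q, w0
4. q, w0
5. []~(~p | q), w1
6. ~(~p | q), w1
7. p, w1
8. ~q, w1
Accessibility: w0Rw0, w0Rw1, w1Rw1

Satisfiable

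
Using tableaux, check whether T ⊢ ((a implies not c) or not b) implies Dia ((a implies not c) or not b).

Yes, valid

Tableau for the negation not (((a implies not c) or not b) implies Dia ((a implies not c) or not b)):
1. not (((a implies not c) or not b) implies Dia ((a implies not c) or not b)), 0
2. (a implies not c) or not b, 0
3. not Dia ((a implies not c) or not b), 0
4. not ((a implies not c) or not b), 0
5. not (a implies not c), 0
6. b, 0
7. a, 0
8. c, 0
9. a implies not c, 0
10. not c, 0
Accessibility: 0R0
Branch closes: c and not c both at 0.
All branches of the negation close; one closing branch shown above.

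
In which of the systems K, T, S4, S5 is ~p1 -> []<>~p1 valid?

S4-tableau for the negation ~(~p1 -> []<>~p1):
1. ~(~p1 -> []<>~p1), 0
2. ~p1, 0
3. ~[]<>~p1, 0
4. ~<>~p1, 1
5. p1, 1
Accessibility: 0R0, 0R1, 1R1
Complete open branch: countermodel on an S4-frame, so not valid in S4, nor in K, T (the same frame is also a K-frame and a T-frame).
S5-tableau for the negation ~(~p1 -> []<>~p1):
1. ~(~p1 -> []<>~p1), 0
2. ~p1, 0
3. ~[]<>~p1, 0
4. ~<>~p1, 1
5. p1, 0
Accessibility: 0R0, 0R1, 1R0, 1R1
Branch closes: p1 and ~p1 both at 0.
Every branch closes (one shown): valid in S5.

S5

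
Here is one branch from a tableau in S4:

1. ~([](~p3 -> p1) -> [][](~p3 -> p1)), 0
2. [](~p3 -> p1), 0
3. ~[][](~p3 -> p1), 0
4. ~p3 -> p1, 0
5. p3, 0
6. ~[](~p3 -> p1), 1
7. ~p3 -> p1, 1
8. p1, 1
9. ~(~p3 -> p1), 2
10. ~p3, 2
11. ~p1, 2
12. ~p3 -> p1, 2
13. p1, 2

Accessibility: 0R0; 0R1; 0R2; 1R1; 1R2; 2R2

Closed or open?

Both p1 and ~p1 appear at 2.

Closed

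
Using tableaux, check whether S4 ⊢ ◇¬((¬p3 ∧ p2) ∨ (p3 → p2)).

Not valid

Tableau for the negation ¬◇¬((¬p3 ∧ p2) ∨ (p3 → p2)):
1. ¬◇¬((¬p3 ∧ p2) ∨ (p3 → p2)), w0
2. (¬p3 ∧ p2) ∨ (p3 → p2), w0
3. p3 → p2, w0
4. p2, w0
Accessibility: w0Rw0
The negation has an open branch (countermodel exists).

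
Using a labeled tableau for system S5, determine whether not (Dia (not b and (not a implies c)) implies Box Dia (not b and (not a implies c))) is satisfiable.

Unsatisfiable

1. not (Dia (not b and (not a implies c)) implies Box Dia (not b and (not a implies c))), u
2. Dia (not b and (not a implies c)), u
3. not Box Dia (not b and (not a implies c)), u
4. not b and (not a implies c), v
5. not b, v
6. not a implies c, v
7. c, v
8. not Dia (not b and (not a implies c)), w
9. not (not b and (not a implies c)), u
10. not (not b and (not a implies c)), v
11. not (not b and (not a implies c)), w
12. not (not a implies c), u
13. not a, u
14. not c, u
15. not (not a implies c), v
16. not a, v
17. not c, v
Accessibility: uRu, uRv, uRw, vRu, vRv, vRw, wRu, wRv, wRw
Branch closes: c and not c both at v.
Every branch closes; the branch above is one of them.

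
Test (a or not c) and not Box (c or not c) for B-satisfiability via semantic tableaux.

1. (a or not c) and not Box (c or not c), 0
2. a or not c, 0
3. not Box (c or not c), 0
4. not c, 0
5. not (c or not c), 1
6. not c, 1
7. c, 1
Accessibility: 0R0, 0R1, 1R0, 1R1
Branch closes: c and not c both at 1.
(One branch shown.) All branches close.

Unsatisfiable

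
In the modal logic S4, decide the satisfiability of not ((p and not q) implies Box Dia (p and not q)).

1. not ((p and not q) implies Box Dia (p and not q)), u
2. p and not q, u
3. not Box Dia (p and not q), u
4. p, u
5. not q, u
6. not Dia (p and not q), v
7. not (p and not q), v
8. q, v
Accessibility: uRu, uRv, vRv

Satisfiable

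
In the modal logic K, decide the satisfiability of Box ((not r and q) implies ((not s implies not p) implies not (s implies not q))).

Satisfiable

1. Box ((not r and q) implies ((not s implies not p) implies not (s implies not q))), u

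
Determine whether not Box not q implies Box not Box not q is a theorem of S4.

Not valid

Tableau for the negation not (not Box not q implies Box not Box not q):
1. not (not Box not q implies Box not Box not q), 0
2. not Box not q, 0   [neg-implies-rule on 1]
3. not Box not Box not q, 0   [neg-implies-rule on 1]
4. q, 1   [neg-Box-rule on 2: fresh world 1, 0R1]
5. Box not q, 2   [neg-Box-rule on 3: fresh world 2, 0R2]
6. not q, 2   [Box-rule on 5 via 2R2]
Accessibility: 0R0, 0R1, 0R2, 1R1, 2R2
The negation has an open branch (countermodel exists).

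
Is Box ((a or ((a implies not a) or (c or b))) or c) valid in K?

Valid

Tableau for the negation not Box ((a or ((a implies not a) or (c or b))) or c):
1. not Box ((a or ((a implies not a) or (c or b))) or c), 0
2. not ((a or ((a implies not a) or (c or b))) or c), 1   [neg-Box-rule on 1: fresh world 1, 0R1]
3. not (a or ((a implies not a) or (c or b))), 1   [neg-or-rule on 2]
4. not c, 1   [neg-or-rule on 2]
5. not a, 1   [neg-or-rule on 3]
6. not ((a implies not a) or (c or b)), 1   [neg-or-rule on 3]
7. not (a implies not a), 1   [neg-or-rule on 6]
8. not (c or b), 1   [neg-or-rule on 6]
9. a, 1   [neg-implies-rule on 7]
Accessibility: 0R1
Branch closes: a and not a both at 1.
All branches of the negation close; one closing branch shown above.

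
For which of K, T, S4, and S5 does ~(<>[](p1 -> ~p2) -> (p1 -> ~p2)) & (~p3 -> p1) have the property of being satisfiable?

K, T, S4

S4-tableau for the formula:
1. ~(<>[](p1 -> ~p2) -> (p1 -> ~p2)) & (~p3 -> p1), u
2. ~(<>[](p1 -> ~p2) -> (p1 -> ~p2)), u   [&-rule on 1]
3. ~p3 -> p1, u   [&-rule on 1]
4. <>[](p1 -> ~p2), u   [~->-rule on 2]
5. ~(p1 -> ~p2), u   [~->-rule on 2]
6. p1, u   [~->-rule on 5]
7. p2, u   [~->-rule on 5]
8. [](p1 -> ~p2), v   [<>-rule on 4: fresh world v, uRv]
9. p1 -> ~p2, v   [[]-rule on 8 via vRv]
10. ~p2, v   [->-rule on 9 (branches; this branch)]
Accessibility: uRu, uRv, vRv
Complete open branch: satisfiable in S4, hence also in K, T (this S4-model is also a K-model and a T-model).
S5-tableau for the formula:
1. ~(<>[](p1 -> ~p2) -> (p1 -> ~p2)) & (~p3 -> p1), u
2. ~(<>[](p1 -> ~p2) -> (p1 -> ~p2)), u   [&-rule on 1]
3. ~p3 -> p1, u   [&-rule on 1]
4. <>[](p1 -> ~p2), u   [~->-rule on 2]
5. ~(p1 -> ~p2), u   [~->-rule on 2]
6. p1, u   [~->-rule on 5]
7. p2, u   [~->-rule on 5]
8. [](p1 -> ~p2), v   [<>-rule on 4: fresh world v, uRv]
9. p1 -> ~p2, u   [[]-rule on 8 via vRu]
10. p1 -> ~p2, v   [[]-rule on 8 via vRv]
11. ~p2, u   [->-rule on 9 (branches; this branch)]
Accessibility: uRu, uRv, vRu, vRv
Branch closes: p2 and ~p2 both at u.
Every branch closes (one shown): unsatisfiable in S5.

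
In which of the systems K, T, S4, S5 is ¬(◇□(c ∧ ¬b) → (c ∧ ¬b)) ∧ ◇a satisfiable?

S5-tableau for the formula:
1. ¬(◇□(c ∧ ¬b) → (c ∧ ¬b)) ∧ ◇a, 0
2. ¬(◇□(c ∧ ¬b) → (c ∧ ¬b)), 0   [∧-rule on 1]
3. ◇a, 0   [∧-rule on 1]
4. ◇□(c ∧ ¬b), 0   [¬→-rule on 2]
5. ¬(c ∧ ¬b), 0   [¬→-rule on 2]
6. b, 0   [¬∧-rule on 5 (branches; this branch)]
7. a, 1   [◇-rule on 3: fresh world 1, 0R1]
8. □(c ∧ ¬b), 2   [◇-rule on 4: fresh world 2, 0R2]
9. c ∧ ¬b, 0   [□-rule on 8 via 2R0]
10. c, 0   [∧-rule on 9]
11. ¬b, 0   [∧-rule on 9]
Accessibility: 0R0, 0R1, 0R2, 1R0, 1R1, 1R2, 2R0, 2R1, 2R2
Branch closes: b and ¬b both at 0.
Every branch closes (one shown): unsatisfiable in S5.
S4-tableau for the formula:
1. ¬(◇□(c ∧ ¬b) → (c ∧ ¬b)) ∧ ◇a, 0
2. ¬(◇□(c ∧ ¬b) → (c ∧ ¬b)), 0   [∧-rule on 1]
3. ◇a, 0   [∧-rule on 1]
4. ◇□(c ∧ ¬b), 0   [¬→-rule on 2]
5. ¬(c ∧ ¬b), 0   [¬→-rule on 2]
6. b, 0   [¬∧-rule on 5 (branches; this branch)]
7. a, 1   [◇-rule on 3: fresh world 1, 0R1]
8. □(c ∧ ¬b), 2   [◇-rule on 4: fresh world 2, 0R2]
9. c ∧ ¬b, 2   [□-rule on 8 via 2R2]
10. c, 2   [∧-rule on 9]
11. ¬b, 2   [∧-rule on 9]
Accessibility: 0R0, 0R1, 0R2, 1R1, 2R2
Complete open branch: satisfiable in S4, hence also in K, T (this S4-model is also a K-model and a T-model).

K, T, S4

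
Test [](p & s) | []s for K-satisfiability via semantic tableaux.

Satisfiable

1. [](p & s) | []s, w0
2. []s, w0   [|-rule on 1 (branches; this branch)]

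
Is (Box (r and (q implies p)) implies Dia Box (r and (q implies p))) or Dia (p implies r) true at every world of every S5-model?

Tableau for the negation not ((Box (r and (q implies p)) implies Dia Box (r and (q implies p))) or Dia (p implies r)):
1. not ((Box (r and (q implies p)) implies Dia Box (r and (q implies p))) or Dia (p implies r)), w0
2. not (Box (r and (q implies p)) implies Dia Box (r and (q implies p))), w0
3. not Dia (p implies r), w0
4. Box (r and (q implies p)), w0
5. not Dia Box (r and (q implies p)), w0
6. not (p implies r), w0
7. p, w0
8. not r, w0
9. r and (q implies p), w0
10. r, w0
11. q implies p, w0
Accessibility: w0Rw0
Branch closes: r and not r both at w0.
All branches of the negation close; one closing branch shown above.

Yes, valid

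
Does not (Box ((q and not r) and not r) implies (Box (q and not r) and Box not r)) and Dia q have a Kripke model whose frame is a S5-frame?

1. not (Box ((q and not r) and not r) implies (Box (q and not r) and Box not r)) and Dia q, w0
2. not (Box ((q and not r) and not r) implies (Box (q and not r) and Box not r)), w0
3. Dia q, w0
4. Box ((q and not r) and not r), w0
5. not (Box (q and not r) and Box not r), w0
6. (q and not r) and not r, w0
7. q and not r, w0
8. not r, w0
9. q, w0
10. not Box (q and not r), w0
11. q, w1
12. (q and not r) and not r, w1
13. q and not r, w1
14. not r, w1
15. not (q and not r), w2
16. (q and not r) and not r, w2
17. q and not r, w2
18. not r, w2
19. q, w2
20. r, w2
Accessibility: w0Rw0, w0Rw1, w0Rw2, w1Rw0, w1Rw1, w1Rw2, w2Rw0, w2Rw1, w2Rw2
Branch closes: r and not r both at w2.
(One branch shown.) All branches close.

Unsatisfiable (every branch closes)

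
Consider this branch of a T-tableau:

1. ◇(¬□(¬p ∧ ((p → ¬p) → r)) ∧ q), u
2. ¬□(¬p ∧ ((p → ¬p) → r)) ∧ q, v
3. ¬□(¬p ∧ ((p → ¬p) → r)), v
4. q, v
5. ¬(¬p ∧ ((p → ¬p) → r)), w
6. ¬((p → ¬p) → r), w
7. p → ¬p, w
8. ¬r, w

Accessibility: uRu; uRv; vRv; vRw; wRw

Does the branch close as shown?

No atom appears with both signs at the same world.

No, open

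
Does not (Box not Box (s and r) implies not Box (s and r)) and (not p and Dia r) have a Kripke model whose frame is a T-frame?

1. not (Box not Box (s and r) implies not Box (s and r)) and (not p and Dia r), u
2. not (Box not Box (s and r) implies not Box (s and r)), u   [and-rule on 1]
3. not p and Dia r, u   [and-rule on 1]
4. Box not Box (s and r), u   [neg-implies-rule on 2]
5. Box (s and r), u   [neg-implies-rule on 2]
6. not p, u   [and-rule on 3]
7. Dia r, u   [and-rule on 3]
8. not Box (s and r), u   [Box-rule on 4 via uRu]
9. s and r, u   [Box-rule on 5 via uRu]
10. s, u   [and-rule on 9]
11. r, u   [and-rule on 9]
12. r, v   [Dia-rule on 7: fresh world v, uRv]
13. not Box (s and r), v   [Box-rule on 4 via uRv]
14. s and r, v   [Box-rule on 5 via uRv]
15. s, v   [and-rule on 14]
16. not (s and r), w   [neg-Box-rule on 8: fresh world w, uRw]
17. not Box (s and r), w   [Box-rule on 4 via uRw]
18. s and r, w   [Box-rule on 5 via uRw]
19. s, w   [and-rule on 18]
20. r, w   [and-rule on 18]
21. not r, w   [neg-and-rule on 16 (branches; this branch)]
Accessibility: uRu, uRv, uRw, vRv, wRw
Branch closes: r and not r both at w.
(One branch shown.) All branches close.

Unsatisfiable (every branch closes)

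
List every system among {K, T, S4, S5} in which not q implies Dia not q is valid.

T-tableau for the negation not (not q implies Dia not q):
1. not (not q implies Dia not q), u
2. not q, u
3. not Dia not q, u
4. q, u
Accessibility: uRu
Branch closes: q and not q both at u.
Every branch closes (one shown): valid in T, hence also in S4, S5 (every theorem of T is a theorem of S4 and S5).
K-tableau for the negation not (not q implies Dia not q):
1. not (not q implies Dia not q), u
2. not q, u
3. not Dia not q, u
Complete open branch: countermodel on a K-frame, so not valid in K.

T, S4, S5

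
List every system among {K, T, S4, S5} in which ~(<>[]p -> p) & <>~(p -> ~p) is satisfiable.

S5-tableau for the formula:
1. ~(<>[]p -> p) & <>~(p -> ~p), 0
2. ~(<>[]p -> p), 0
3. <>~(p -> ~p), 0
4. <>[]p, 0
5. ~p, 0
6. ~(p -> ~p), 1
7. p, 1
8. []p, 2
9. p, 0
Accessibility: 0R0, 0R1, 0R2, 1R0, 1R1, 1R2, 2R0, 2R1, 2R2
Branch closes: p and ~p both at 0.
Every branch closes (one shown): unsatisfiable in S5.
S4-tableau for the formula:
1. ~(<>[]p -> p) & <>~(p -> ~p), 0
2. ~(<>[]p -> p), 0
3. <>~(p -> ~p), 0
4. <>[]p, 0
5. ~p, 0
6. ~(p -> ~p), 1
7. p, 1
8. []p, 2
9. p, 2
Accessibility: 0R0, 0R1, 0R2, 1R1, 2R2
Complete open branch: satisfiable in S4, hence also in K, T (this S4-model is also a K-model and a T-model).

K, T, S4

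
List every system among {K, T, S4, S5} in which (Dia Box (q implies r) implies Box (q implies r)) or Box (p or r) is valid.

S5-tableau for the negation not ((Dia Box (q implies r) implies Box (q implies r)) or Box (p or r)):
1. not ((Dia Box (q implies r) implies Box (q implies r)) or Box (p or r)), w0
2. not (Dia Box (q implies r) implies Box (q implies r)), w0   [neg-or-rule on 1]
3. not Box (p or r), w0   [neg-or-rule on 1]
4. Dia Box (q implies r), w0   [neg-implies-rule on 2]
5. not Box (q implies r), w0   [neg-implies-rule on 2]
6. not (p or r), w1   [neg-Box-rule on 3: fresh world w1, w0Rw1]
7. not p, w1   [neg-or-rule on 6]
8. not r, w1   [neg-or-rule on 6]
9. Box (q implies r), w2   [Dia-rule on 4: fresh world w2, w0Rw2]
10. q implies r, w0   [Box-rule on 9 via w2Rw0]
11. q implies r, w1   [Box-rule on 9 via w2Rw1]
12. q implies r, w2   [Box-rule on 9 via w2Rw2]
13. r, w0   [implies-rule on 10 (branches; this branch)]
14. not q, w1   [implies-rule on 11 (branches; this branch)]
15. r, w2   [implies-rule on 12 (branches; this branch)]
16. not (q implies r), w3   [neg-Box-rule on 5: fresh world w3, w0Rw3]
17. q, w3   [neg-implies-rule on 16]
18. not r, w3   [neg-implies-rule on 16]
19. q implies r, w3   [Box-rule on 9 via w2Rw3]
20. r, w3   [implies-rule on 19 (branches; this branch)]
Accessibility: w0Rw0, w0Rw1, w0Rw2, w0Rw3, w1Rw0, w1Rw1, w1Rw2, w1Rw3, w2Rw0, w2Rw1, w2Rw2, w2Rw3, w3Rw0, w3Rw1, w3Rw2, w3Rw3
Branch closes: r and not r both at w3.
Every branch closes (one shown): valid in S5.
S4-tableau for the negation not ((Dia Box (q implies r) implies Box (q implies r)) or Box (p or r)):
1. not ((Dia Box (q implies r) implies Box (q implies r)) or Box (p or r)), w0
2. not (Dia Box (q implies r) implies Box (q implies r)), w0   [neg-or-rule on 1]
3. not Box (p or r), w0   [neg-or-rule on 1]
4. Dia Box (q implies r), w0   [neg-implies-rule on 2]
5. not Box (q implies r), w0   [neg-implies-rule on 2]
6. not (p or r), w1   [neg-Box-rule on 3: fresh world w1, w0Rw1]
7. not p, w1   [neg-or-rule on 6]
8. not r, w1   [neg-or-rule on 6]
9. Box (q implies r), w2   [Dia-rule on 4: fresh world w2, w0Rw2]
10. q implies r, w2   [Box-rule on 9 via w2Rw2]
11. r, w2   [implies-rule on 10 (branches; this branch)]
12. not (q implies r), w3   [neg-Box-rule on 5: fresh world w3, w0Rw3]
13. q, w3   [neg-implies-rule on 12]
14. not r, w3   [neg-implies-rule on 12]
Accessibility: w0Rw0, w0Rw1, w0Rw2, w0Rw3, w1Rw1, w2Rw2, w3Rw3
Complete open branch: countermodel on an S4-frame, so not valid in S4, nor in K, T (the same frame is also a K-frame and a T-frame).

S5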